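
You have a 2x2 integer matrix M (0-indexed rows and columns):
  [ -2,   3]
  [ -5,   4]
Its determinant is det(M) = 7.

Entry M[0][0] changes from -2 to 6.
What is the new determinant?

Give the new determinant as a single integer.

Answer: 39

Derivation:
det is linear in row 0: changing M[0][0] by delta changes det by delta * cofactor(0,0).
Cofactor C_00 = (-1)^(0+0) * minor(0,0) = 4
Entry delta = 6 - -2 = 8
Det delta = 8 * 4 = 32
New det = 7 + 32 = 39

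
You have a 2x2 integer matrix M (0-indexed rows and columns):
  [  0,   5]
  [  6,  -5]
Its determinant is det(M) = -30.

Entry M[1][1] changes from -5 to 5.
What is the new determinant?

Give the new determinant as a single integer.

Answer: -30

Derivation:
det is linear in row 1: changing M[1][1] by delta changes det by delta * cofactor(1,1).
Cofactor C_11 = (-1)^(1+1) * minor(1,1) = 0
Entry delta = 5 - -5 = 10
Det delta = 10 * 0 = 0
New det = -30 + 0 = -30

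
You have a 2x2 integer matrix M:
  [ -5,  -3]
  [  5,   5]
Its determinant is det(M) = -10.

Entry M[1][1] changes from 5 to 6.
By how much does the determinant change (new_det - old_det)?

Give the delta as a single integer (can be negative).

Answer: -5

Derivation:
Cofactor C_11 = -5
Entry delta = 6 - 5 = 1
Det delta = entry_delta * cofactor = 1 * -5 = -5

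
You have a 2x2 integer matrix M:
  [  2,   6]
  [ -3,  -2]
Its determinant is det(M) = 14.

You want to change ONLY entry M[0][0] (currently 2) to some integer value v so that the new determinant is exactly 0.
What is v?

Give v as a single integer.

Answer: 9

Derivation:
det is linear in entry M[0][0]: det = old_det + (v - 2) * C_00
Cofactor C_00 = -2
Want det = 0: 14 + (v - 2) * -2 = 0
  (v - 2) = -14 / -2 = 7
  v = 2 + (7) = 9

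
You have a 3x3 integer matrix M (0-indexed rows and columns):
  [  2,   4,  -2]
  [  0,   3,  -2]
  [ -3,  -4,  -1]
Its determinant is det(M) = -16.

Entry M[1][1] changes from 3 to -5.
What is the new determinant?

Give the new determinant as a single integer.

det is linear in row 1: changing M[1][1] by delta changes det by delta * cofactor(1,1).
Cofactor C_11 = (-1)^(1+1) * minor(1,1) = -8
Entry delta = -5 - 3 = -8
Det delta = -8 * -8 = 64
New det = -16 + 64 = 48

Answer: 48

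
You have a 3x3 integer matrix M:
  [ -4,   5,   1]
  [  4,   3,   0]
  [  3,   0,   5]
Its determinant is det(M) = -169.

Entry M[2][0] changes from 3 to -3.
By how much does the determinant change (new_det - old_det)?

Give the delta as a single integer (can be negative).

Cofactor C_20 = -3
Entry delta = -3 - 3 = -6
Det delta = entry_delta * cofactor = -6 * -3 = 18

Answer: 18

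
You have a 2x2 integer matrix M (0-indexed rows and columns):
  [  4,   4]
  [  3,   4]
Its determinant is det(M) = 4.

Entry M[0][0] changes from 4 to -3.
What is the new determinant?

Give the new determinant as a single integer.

Answer: -24

Derivation:
det is linear in row 0: changing M[0][0] by delta changes det by delta * cofactor(0,0).
Cofactor C_00 = (-1)^(0+0) * minor(0,0) = 4
Entry delta = -3 - 4 = -7
Det delta = -7 * 4 = -28
New det = 4 + -28 = -24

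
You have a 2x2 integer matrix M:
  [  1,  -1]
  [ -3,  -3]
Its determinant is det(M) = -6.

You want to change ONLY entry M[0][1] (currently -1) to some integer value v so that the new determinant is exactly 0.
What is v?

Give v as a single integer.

Answer: 1

Derivation:
det is linear in entry M[0][1]: det = old_det + (v - -1) * C_01
Cofactor C_01 = 3
Want det = 0: -6 + (v - -1) * 3 = 0
  (v - -1) = 6 / 3 = 2
  v = -1 + (2) = 1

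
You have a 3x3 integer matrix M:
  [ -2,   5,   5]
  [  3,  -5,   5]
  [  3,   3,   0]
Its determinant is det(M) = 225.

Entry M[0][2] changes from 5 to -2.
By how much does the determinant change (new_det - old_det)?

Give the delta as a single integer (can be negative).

Cofactor C_02 = 24
Entry delta = -2 - 5 = -7
Det delta = entry_delta * cofactor = -7 * 24 = -168

Answer: -168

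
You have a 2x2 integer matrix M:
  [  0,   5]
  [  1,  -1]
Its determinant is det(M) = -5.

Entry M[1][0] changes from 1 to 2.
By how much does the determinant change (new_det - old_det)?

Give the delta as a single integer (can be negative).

Answer: -5

Derivation:
Cofactor C_10 = -5
Entry delta = 2 - 1 = 1
Det delta = entry_delta * cofactor = 1 * -5 = -5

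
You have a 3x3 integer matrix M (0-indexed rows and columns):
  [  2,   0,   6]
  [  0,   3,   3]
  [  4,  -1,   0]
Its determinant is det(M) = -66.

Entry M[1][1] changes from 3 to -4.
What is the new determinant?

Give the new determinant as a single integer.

det is linear in row 1: changing M[1][1] by delta changes det by delta * cofactor(1,1).
Cofactor C_11 = (-1)^(1+1) * minor(1,1) = -24
Entry delta = -4 - 3 = -7
Det delta = -7 * -24 = 168
New det = -66 + 168 = 102

Answer: 102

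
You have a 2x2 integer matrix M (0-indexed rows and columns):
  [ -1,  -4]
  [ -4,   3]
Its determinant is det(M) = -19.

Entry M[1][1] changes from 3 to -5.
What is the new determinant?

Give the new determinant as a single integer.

Answer: -11

Derivation:
det is linear in row 1: changing M[1][1] by delta changes det by delta * cofactor(1,1).
Cofactor C_11 = (-1)^(1+1) * minor(1,1) = -1
Entry delta = -5 - 3 = -8
Det delta = -8 * -1 = 8
New det = -19 + 8 = -11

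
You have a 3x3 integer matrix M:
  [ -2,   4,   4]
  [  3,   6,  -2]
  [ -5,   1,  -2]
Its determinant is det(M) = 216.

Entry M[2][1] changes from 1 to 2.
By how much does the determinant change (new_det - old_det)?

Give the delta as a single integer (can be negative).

Answer: 8

Derivation:
Cofactor C_21 = 8
Entry delta = 2 - 1 = 1
Det delta = entry_delta * cofactor = 1 * 8 = 8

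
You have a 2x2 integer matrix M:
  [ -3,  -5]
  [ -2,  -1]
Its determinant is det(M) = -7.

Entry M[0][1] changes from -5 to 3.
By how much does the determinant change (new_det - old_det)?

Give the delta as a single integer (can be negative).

Answer: 16

Derivation:
Cofactor C_01 = 2
Entry delta = 3 - -5 = 8
Det delta = entry_delta * cofactor = 8 * 2 = 16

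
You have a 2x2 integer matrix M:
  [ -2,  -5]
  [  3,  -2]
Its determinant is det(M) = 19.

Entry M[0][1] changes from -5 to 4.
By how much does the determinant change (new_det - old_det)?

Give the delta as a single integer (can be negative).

Cofactor C_01 = -3
Entry delta = 4 - -5 = 9
Det delta = entry_delta * cofactor = 9 * -3 = -27

Answer: -27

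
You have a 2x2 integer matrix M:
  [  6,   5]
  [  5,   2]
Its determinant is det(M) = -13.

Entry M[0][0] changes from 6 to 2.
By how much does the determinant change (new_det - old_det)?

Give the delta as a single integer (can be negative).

Cofactor C_00 = 2
Entry delta = 2 - 6 = -4
Det delta = entry_delta * cofactor = -4 * 2 = -8

Answer: -8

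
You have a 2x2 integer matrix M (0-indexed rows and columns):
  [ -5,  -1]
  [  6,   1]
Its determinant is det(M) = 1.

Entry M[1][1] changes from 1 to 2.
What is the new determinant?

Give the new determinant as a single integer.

det is linear in row 1: changing M[1][1] by delta changes det by delta * cofactor(1,1).
Cofactor C_11 = (-1)^(1+1) * minor(1,1) = -5
Entry delta = 2 - 1 = 1
Det delta = 1 * -5 = -5
New det = 1 + -5 = -4

Answer: -4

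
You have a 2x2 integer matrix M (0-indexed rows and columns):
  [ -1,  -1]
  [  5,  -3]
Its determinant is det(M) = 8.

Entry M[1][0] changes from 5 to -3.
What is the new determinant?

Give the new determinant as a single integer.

det is linear in row 1: changing M[1][0] by delta changes det by delta * cofactor(1,0).
Cofactor C_10 = (-1)^(1+0) * minor(1,0) = 1
Entry delta = -3 - 5 = -8
Det delta = -8 * 1 = -8
New det = 8 + -8 = 0

Answer: 0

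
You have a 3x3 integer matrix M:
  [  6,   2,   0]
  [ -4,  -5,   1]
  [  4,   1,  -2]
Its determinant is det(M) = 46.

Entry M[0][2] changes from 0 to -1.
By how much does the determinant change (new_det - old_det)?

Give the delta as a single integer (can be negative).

Cofactor C_02 = 16
Entry delta = -1 - 0 = -1
Det delta = entry_delta * cofactor = -1 * 16 = -16

Answer: -16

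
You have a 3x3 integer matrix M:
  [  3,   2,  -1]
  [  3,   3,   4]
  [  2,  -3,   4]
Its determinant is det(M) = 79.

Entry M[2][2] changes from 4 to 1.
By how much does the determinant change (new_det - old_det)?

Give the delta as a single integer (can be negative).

Answer: -9

Derivation:
Cofactor C_22 = 3
Entry delta = 1 - 4 = -3
Det delta = entry_delta * cofactor = -3 * 3 = -9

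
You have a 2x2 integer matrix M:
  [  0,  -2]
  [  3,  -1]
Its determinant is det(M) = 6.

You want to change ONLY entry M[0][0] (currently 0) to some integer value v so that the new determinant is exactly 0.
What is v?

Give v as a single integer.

det is linear in entry M[0][0]: det = old_det + (v - 0) * C_00
Cofactor C_00 = -1
Want det = 0: 6 + (v - 0) * -1 = 0
  (v - 0) = -6 / -1 = 6
  v = 0 + (6) = 6

Answer: 6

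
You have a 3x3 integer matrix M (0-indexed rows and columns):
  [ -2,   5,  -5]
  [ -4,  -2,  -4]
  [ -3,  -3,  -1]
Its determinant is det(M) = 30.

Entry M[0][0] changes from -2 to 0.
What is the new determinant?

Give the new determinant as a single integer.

Answer: 10

Derivation:
det is linear in row 0: changing M[0][0] by delta changes det by delta * cofactor(0,0).
Cofactor C_00 = (-1)^(0+0) * minor(0,0) = -10
Entry delta = 0 - -2 = 2
Det delta = 2 * -10 = -20
New det = 30 + -20 = 10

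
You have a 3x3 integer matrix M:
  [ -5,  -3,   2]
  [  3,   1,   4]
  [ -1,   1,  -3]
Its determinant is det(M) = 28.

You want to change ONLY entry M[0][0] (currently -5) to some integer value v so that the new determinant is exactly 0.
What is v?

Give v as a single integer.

det is linear in entry M[0][0]: det = old_det + (v - -5) * C_00
Cofactor C_00 = -7
Want det = 0: 28 + (v - -5) * -7 = 0
  (v - -5) = -28 / -7 = 4
  v = -5 + (4) = -1

Answer: -1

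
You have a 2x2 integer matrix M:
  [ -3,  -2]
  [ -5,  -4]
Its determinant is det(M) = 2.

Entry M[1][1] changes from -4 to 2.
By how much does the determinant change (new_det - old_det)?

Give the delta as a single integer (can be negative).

Cofactor C_11 = -3
Entry delta = 2 - -4 = 6
Det delta = entry_delta * cofactor = 6 * -3 = -18

Answer: -18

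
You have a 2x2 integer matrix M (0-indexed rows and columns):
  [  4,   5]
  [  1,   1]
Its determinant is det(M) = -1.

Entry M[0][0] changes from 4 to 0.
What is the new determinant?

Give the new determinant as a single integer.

Answer: -5

Derivation:
det is linear in row 0: changing M[0][0] by delta changes det by delta * cofactor(0,0).
Cofactor C_00 = (-1)^(0+0) * minor(0,0) = 1
Entry delta = 0 - 4 = -4
Det delta = -4 * 1 = -4
New det = -1 + -4 = -5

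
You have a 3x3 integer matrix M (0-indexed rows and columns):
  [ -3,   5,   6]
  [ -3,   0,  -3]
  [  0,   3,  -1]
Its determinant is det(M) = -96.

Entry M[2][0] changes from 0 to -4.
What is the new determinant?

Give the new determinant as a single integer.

Answer: -36

Derivation:
det is linear in row 2: changing M[2][0] by delta changes det by delta * cofactor(2,0).
Cofactor C_20 = (-1)^(2+0) * minor(2,0) = -15
Entry delta = -4 - 0 = -4
Det delta = -4 * -15 = 60
New det = -96 + 60 = -36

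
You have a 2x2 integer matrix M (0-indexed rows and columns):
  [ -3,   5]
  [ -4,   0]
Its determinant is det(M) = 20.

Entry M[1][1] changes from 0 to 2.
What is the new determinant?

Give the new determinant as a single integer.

Answer: 14

Derivation:
det is linear in row 1: changing M[1][1] by delta changes det by delta * cofactor(1,1).
Cofactor C_11 = (-1)^(1+1) * minor(1,1) = -3
Entry delta = 2 - 0 = 2
Det delta = 2 * -3 = -6
New det = 20 + -6 = 14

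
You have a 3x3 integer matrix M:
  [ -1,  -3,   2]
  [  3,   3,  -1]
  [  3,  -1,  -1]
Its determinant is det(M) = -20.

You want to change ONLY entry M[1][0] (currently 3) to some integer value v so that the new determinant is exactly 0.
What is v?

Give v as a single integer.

det is linear in entry M[1][0]: det = old_det + (v - 3) * C_10
Cofactor C_10 = -5
Want det = 0: -20 + (v - 3) * -5 = 0
  (v - 3) = 20 / -5 = -4
  v = 3 + (-4) = -1

Answer: -1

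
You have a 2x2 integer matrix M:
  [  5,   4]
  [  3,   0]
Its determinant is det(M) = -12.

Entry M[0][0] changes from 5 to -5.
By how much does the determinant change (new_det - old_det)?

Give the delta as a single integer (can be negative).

Answer: 0

Derivation:
Cofactor C_00 = 0
Entry delta = -5 - 5 = -10
Det delta = entry_delta * cofactor = -10 * 0 = 0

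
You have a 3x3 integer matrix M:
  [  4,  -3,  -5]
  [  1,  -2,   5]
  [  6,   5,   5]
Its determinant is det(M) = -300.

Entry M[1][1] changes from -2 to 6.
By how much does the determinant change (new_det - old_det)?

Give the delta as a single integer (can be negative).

Cofactor C_11 = 50
Entry delta = 6 - -2 = 8
Det delta = entry_delta * cofactor = 8 * 50 = 400

Answer: 400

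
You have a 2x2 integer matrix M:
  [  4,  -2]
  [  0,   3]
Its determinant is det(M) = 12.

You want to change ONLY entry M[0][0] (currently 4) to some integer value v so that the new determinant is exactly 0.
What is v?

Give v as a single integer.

Answer: 0

Derivation:
det is linear in entry M[0][0]: det = old_det + (v - 4) * C_00
Cofactor C_00 = 3
Want det = 0: 12 + (v - 4) * 3 = 0
  (v - 4) = -12 / 3 = -4
  v = 4 + (-4) = 0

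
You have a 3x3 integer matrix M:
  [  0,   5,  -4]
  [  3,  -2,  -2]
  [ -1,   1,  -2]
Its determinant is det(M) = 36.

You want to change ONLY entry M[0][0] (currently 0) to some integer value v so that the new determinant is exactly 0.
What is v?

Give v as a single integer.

det is linear in entry M[0][0]: det = old_det + (v - 0) * C_00
Cofactor C_00 = 6
Want det = 0: 36 + (v - 0) * 6 = 0
  (v - 0) = -36 / 6 = -6
  v = 0 + (-6) = -6

Answer: -6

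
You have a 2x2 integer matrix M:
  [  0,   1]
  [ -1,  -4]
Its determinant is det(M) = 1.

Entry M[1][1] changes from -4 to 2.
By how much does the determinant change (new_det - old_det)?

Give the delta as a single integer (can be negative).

Cofactor C_11 = 0
Entry delta = 2 - -4 = 6
Det delta = entry_delta * cofactor = 6 * 0 = 0

Answer: 0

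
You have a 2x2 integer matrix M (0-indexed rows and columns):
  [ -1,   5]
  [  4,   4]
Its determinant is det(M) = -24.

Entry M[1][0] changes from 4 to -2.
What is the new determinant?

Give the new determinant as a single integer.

Answer: 6

Derivation:
det is linear in row 1: changing M[1][0] by delta changes det by delta * cofactor(1,0).
Cofactor C_10 = (-1)^(1+0) * minor(1,0) = -5
Entry delta = -2 - 4 = -6
Det delta = -6 * -5 = 30
New det = -24 + 30 = 6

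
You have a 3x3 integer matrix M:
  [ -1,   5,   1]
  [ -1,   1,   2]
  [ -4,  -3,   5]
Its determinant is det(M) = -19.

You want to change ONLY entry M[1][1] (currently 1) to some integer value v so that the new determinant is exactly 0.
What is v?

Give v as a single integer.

det is linear in entry M[1][1]: det = old_det + (v - 1) * C_11
Cofactor C_11 = -1
Want det = 0: -19 + (v - 1) * -1 = 0
  (v - 1) = 19 / -1 = -19
  v = 1 + (-19) = -18

Answer: -18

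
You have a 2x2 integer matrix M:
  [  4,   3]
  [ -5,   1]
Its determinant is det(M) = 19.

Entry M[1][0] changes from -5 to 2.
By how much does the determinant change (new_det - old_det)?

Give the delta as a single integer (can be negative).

Answer: -21

Derivation:
Cofactor C_10 = -3
Entry delta = 2 - -5 = 7
Det delta = entry_delta * cofactor = 7 * -3 = -21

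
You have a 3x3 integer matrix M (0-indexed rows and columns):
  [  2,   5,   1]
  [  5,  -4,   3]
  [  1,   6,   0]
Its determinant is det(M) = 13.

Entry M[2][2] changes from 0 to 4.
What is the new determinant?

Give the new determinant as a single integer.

det is linear in row 2: changing M[2][2] by delta changes det by delta * cofactor(2,2).
Cofactor C_22 = (-1)^(2+2) * minor(2,2) = -33
Entry delta = 4 - 0 = 4
Det delta = 4 * -33 = -132
New det = 13 + -132 = -119

Answer: -119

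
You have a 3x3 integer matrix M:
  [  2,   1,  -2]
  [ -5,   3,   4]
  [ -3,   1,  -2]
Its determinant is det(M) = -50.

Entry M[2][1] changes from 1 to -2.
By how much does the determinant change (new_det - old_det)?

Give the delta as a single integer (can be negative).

Cofactor C_21 = 2
Entry delta = -2 - 1 = -3
Det delta = entry_delta * cofactor = -3 * 2 = -6

Answer: -6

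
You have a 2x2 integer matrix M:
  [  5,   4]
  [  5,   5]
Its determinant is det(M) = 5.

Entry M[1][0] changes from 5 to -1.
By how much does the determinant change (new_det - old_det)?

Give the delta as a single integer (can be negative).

Cofactor C_10 = -4
Entry delta = -1 - 5 = -6
Det delta = entry_delta * cofactor = -6 * -4 = 24

Answer: 24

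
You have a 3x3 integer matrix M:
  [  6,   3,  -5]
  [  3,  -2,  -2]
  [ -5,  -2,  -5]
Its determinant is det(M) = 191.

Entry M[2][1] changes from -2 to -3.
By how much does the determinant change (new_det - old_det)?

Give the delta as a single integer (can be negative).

Answer: 3

Derivation:
Cofactor C_21 = -3
Entry delta = -3 - -2 = -1
Det delta = entry_delta * cofactor = -1 * -3 = 3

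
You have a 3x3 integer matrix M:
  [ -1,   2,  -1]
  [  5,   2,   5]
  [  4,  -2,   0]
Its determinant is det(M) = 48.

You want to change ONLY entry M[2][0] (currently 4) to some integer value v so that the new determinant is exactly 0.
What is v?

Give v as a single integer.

Answer: 0

Derivation:
det is linear in entry M[2][0]: det = old_det + (v - 4) * C_20
Cofactor C_20 = 12
Want det = 0: 48 + (v - 4) * 12 = 0
  (v - 4) = -48 / 12 = -4
  v = 4 + (-4) = 0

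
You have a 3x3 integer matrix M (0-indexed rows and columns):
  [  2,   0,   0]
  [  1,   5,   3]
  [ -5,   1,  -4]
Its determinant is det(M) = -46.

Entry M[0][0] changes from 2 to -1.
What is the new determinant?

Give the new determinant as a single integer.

Answer: 23

Derivation:
det is linear in row 0: changing M[0][0] by delta changes det by delta * cofactor(0,0).
Cofactor C_00 = (-1)^(0+0) * minor(0,0) = -23
Entry delta = -1 - 2 = -3
Det delta = -3 * -23 = 69
New det = -46 + 69 = 23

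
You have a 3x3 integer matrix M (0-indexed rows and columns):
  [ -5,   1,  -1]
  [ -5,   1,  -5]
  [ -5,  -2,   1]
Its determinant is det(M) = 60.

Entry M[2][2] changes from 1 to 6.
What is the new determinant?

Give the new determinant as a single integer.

Answer: 60

Derivation:
det is linear in row 2: changing M[2][2] by delta changes det by delta * cofactor(2,2).
Cofactor C_22 = (-1)^(2+2) * minor(2,2) = 0
Entry delta = 6 - 1 = 5
Det delta = 5 * 0 = 0
New det = 60 + 0 = 60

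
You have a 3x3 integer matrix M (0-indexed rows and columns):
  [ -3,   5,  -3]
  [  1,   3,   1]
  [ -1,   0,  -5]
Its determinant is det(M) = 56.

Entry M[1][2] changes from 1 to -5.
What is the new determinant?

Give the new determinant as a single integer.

det is linear in row 1: changing M[1][2] by delta changes det by delta * cofactor(1,2).
Cofactor C_12 = (-1)^(1+2) * minor(1,2) = -5
Entry delta = -5 - 1 = -6
Det delta = -6 * -5 = 30
New det = 56 + 30 = 86

Answer: 86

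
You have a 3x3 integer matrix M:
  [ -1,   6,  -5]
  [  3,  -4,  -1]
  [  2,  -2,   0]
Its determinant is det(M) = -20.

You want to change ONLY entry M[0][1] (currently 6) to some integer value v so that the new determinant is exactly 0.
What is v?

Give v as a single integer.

det is linear in entry M[0][1]: det = old_det + (v - 6) * C_01
Cofactor C_01 = -2
Want det = 0: -20 + (v - 6) * -2 = 0
  (v - 6) = 20 / -2 = -10
  v = 6 + (-10) = -4

Answer: -4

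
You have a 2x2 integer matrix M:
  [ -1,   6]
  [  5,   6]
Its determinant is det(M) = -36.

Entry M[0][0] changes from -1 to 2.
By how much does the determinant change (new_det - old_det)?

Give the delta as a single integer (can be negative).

Cofactor C_00 = 6
Entry delta = 2 - -1 = 3
Det delta = entry_delta * cofactor = 3 * 6 = 18

Answer: 18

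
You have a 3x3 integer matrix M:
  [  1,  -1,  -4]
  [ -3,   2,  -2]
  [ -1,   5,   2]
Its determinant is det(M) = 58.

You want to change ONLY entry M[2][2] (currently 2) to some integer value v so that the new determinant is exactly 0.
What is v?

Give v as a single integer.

det is linear in entry M[2][2]: det = old_det + (v - 2) * C_22
Cofactor C_22 = -1
Want det = 0: 58 + (v - 2) * -1 = 0
  (v - 2) = -58 / -1 = 58
  v = 2 + (58) = 60

Answer: 60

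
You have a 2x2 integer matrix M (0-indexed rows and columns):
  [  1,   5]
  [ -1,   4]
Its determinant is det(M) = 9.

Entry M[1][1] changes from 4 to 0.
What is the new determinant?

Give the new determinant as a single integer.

Answer: 5

Derivation:
det is linear in row 1: changing M[1][1] by delta changes det by delta * cofactor(1,1).
Cofactor C_11 = (-1)^(1+1) * minor(1,1) = 1
Entry delta = 0 - 4 = -4
Det delta = -4 * 1 = -4
New det = 9 + -4 = 5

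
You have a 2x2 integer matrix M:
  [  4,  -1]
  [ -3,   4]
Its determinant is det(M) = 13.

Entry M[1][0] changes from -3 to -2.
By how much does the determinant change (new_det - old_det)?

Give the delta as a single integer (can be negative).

Answer: 1

Derivation:
Cofactor C_10 = 1
Entry delta = -2 - -3 = 1
Det delta = entry_delta * cofactor = 1 * 1 = 1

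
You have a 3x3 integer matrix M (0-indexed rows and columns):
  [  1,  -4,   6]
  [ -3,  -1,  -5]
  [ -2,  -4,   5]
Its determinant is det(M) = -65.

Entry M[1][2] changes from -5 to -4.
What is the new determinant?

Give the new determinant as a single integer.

det is linear in row 1: changing M[1][2] by delta changes det by delta * cofactor(1,2).
Cofactor C_12 = (-1)^(1+2) * minor(1,2) = 12
Entry delta = -4 - -5 = 1
Det delta = 1 * 12 = 12
New det = -65 + 12 = -53

Answer: -53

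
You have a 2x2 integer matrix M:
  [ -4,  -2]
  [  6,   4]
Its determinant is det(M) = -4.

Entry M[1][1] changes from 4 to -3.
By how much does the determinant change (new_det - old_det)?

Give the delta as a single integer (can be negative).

Cofactor C_11 = -4
Entry delta = -3 - 4 = -7
Det delta = entry_delta * cofactor = -7 * -4 = 28

Answer: 28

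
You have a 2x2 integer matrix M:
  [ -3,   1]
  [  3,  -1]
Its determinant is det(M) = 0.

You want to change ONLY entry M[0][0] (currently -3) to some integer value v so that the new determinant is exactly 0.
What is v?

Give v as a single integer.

Answer: -3

Derivation:
det is linear in entry M[0][0]: det = old_det + (v - -3) * C_00
Cofactor C_00 = -1
Want det = 0: 0 + (v - -3) * -1 = 0
  (v - -3) = 0 / -1 = 0
  v = -3 + (0) = -3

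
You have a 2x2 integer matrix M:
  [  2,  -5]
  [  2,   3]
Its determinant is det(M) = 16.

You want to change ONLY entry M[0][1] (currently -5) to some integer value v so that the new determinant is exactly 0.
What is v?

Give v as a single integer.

Answer: 3

Derivation:
det is linear in entry M[0][1]: det = old_det + (v - -5) * C_01
Cofactor C_01 = -2
Want det = 0: 16 + (v - -5) * -2 = 0
  (v - -5) = -16 / -2 = 8
  v = -5 + (8) = 3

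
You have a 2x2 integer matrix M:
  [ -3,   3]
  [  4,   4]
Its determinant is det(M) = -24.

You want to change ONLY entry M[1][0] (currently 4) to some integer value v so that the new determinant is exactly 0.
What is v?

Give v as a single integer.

Answer: -4

Derivation:
det is linear in entry M[1][0]: det = old_det + (v - 4) * C_10
Cofactor C_10 = -3
Want det = 0: -24 + (v - 4) * -3 = 0
  (v - 4) = 24 / -3 = -8
  v = 4 + (-8) = -4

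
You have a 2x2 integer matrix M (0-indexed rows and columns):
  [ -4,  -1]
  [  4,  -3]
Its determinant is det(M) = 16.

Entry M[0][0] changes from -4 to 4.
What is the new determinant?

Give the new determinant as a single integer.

Answer: -8

Derivation:
det is linear in row 0: changing M[0][0] by delta changes det by delta * cofactor(0,0).
Cofactor C_00 = (-1)^(0+0) * minor(0,0) = -3
Entry delta = 4 - -4 = 8
Det delta = 8 * -3 = -24
New det = 16 + -24 = -8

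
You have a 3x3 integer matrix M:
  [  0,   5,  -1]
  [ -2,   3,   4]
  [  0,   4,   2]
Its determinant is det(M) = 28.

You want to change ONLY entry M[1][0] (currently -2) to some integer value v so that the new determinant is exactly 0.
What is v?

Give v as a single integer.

det is linear in entry M[1][0]: det = old_det + (v - -2) * C_10
Cofactor C_10 = -14
Want det = 0: 28 + (v - -2) * -14 = 0
  (v - -2) = -28 / -14 = 2
  v = -2 + (2) = 0

Answer: 0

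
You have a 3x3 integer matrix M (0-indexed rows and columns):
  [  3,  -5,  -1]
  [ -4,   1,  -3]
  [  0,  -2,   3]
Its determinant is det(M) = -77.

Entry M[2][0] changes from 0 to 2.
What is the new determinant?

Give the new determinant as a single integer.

Answer: -45

Derivation:
det is linear in row 2: changing M[2][0] by delta changes det by delta * cofactor(2,0).
Cofactor C_20 = (-1)^(2+0) * minor(2,0) = 16
Entry delta = 2 - 0 = 2
Det delta = 2 * 16 = 32
New det = -77 + 32 = -45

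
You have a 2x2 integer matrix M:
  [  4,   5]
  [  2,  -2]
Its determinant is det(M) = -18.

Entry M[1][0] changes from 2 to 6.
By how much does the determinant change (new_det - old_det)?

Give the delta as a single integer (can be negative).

Cofactor C_10 = -5
Entry delta = 6 - 2 = 4
Det delta = entry_delta * cofactor = 4 * -5 = -20

Answer: -20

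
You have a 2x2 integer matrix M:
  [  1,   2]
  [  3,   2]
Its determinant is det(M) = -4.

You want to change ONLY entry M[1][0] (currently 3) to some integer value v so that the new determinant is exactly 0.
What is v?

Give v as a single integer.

Answer: 1

Derivation:
det is linear in entry M[1][0]: det = old_det + (v - 3) * C_10
Cofactor C_10 = -2
Want det = 0: -4 + (v - 3) * -2 = 0
  (v - 3) = 4 / -2 = -2
  v = 3 + (-2) = 1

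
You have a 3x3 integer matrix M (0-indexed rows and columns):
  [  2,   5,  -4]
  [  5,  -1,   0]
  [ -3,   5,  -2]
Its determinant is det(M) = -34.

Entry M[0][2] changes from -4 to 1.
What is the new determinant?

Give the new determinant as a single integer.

Answer: 76

Derivation:
det is linear in row 0: changing M[0][2] by delta changes det by delta * cofactor(0,2).
Cofactor C_02 = (-1)^(0+2) * minor(0,2) = 22
Entry delta = 1 - -4 = 5
Det delta = 5 * 22 = 110
New det = -34 + 110 = 76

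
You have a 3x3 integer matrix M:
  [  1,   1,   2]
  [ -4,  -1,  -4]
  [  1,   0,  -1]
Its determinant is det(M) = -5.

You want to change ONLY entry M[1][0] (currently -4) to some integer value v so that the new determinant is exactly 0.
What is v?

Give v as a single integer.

det is linear in entry M[1][0]: det = old_det + (v - -4) * C_10
Cofactor C_10 = 1
Want det = 0: -5 + (v - -4) * 1 = 0
  (v - -4) = 5 / 1 = 5
  v = -4 + (5) = 1

Answer: 1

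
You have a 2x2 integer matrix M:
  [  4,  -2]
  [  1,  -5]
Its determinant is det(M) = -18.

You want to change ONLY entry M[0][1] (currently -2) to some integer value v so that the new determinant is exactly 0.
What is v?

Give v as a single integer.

det is linear in entry M[0][1]: det = old_det + (v - -2) * C_01
Cofactor C_01 = -1
Want det = 0: -18 + (v - -2) * -1 = 0
  (v - -2) = 18 / -1 = -18
  v = -2 + (-18) = -20

Answer: -20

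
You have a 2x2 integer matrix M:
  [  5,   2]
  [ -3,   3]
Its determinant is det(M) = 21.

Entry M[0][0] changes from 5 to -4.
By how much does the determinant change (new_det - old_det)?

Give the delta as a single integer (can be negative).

Answer: -27

Derivation:
Cofactor C_00 = 3
Entry delta = -4 - 5 = -9
Det delta = entry_delta * cofactor = -9 * 3 = -27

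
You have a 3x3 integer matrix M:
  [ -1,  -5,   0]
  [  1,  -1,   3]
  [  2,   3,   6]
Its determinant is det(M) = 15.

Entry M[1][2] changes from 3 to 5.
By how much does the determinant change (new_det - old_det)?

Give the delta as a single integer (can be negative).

Answer: -14

Derivation:
Cofactor C_12 = -7
Entry delta = 5 - 3 = 2
Det delta = entry_delta * cofactor = 2 * -7 = -14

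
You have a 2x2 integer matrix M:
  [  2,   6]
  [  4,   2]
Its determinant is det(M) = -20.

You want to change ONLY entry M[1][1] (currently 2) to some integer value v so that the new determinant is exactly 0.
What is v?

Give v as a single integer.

det is linear in entry M[1][1]: det = old_det + (v - 2) * C_11
Cofactor C_11 = 2
Want det = 0: -20 + (v - 2) * 2 = 0
  (v - 2) = 20 / 2 = 10
  v = 2 + (10) = 12

Answer: 12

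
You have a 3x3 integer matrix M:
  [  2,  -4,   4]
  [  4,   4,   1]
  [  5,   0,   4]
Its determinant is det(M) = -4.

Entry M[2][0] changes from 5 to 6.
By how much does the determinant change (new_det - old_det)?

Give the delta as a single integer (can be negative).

Cofactor C_20 = -20
Entry delta = 6 - 5 = 1
Det delta = entry_delta * cofactor = 1 * -20 = -20

Answer: -20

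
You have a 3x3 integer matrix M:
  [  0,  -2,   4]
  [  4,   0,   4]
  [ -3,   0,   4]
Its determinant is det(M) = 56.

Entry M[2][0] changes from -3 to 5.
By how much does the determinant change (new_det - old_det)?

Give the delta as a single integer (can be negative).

Cofactor C_20 = -8
Entry delta = 5 - -3 = 8
Det delta = entry_delta * cofactor = 8 * -8 = -64

Answer: -64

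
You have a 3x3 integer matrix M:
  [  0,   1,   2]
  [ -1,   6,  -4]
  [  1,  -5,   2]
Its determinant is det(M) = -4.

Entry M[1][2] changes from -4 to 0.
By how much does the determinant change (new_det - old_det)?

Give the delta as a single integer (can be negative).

Cofactor C_12 = 1
Entry delta = 0 - -4 = 4
Det delta = entry_delta * cofactor = 4 * 1 = 4

Answer: 4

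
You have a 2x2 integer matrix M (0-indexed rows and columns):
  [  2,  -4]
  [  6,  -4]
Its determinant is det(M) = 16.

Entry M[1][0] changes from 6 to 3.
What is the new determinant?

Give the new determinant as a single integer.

Answer: 4

Derivation:
det is linear in row 1: changing M[1][0] by delta changes det by delta * cofactor(1,0).
Cofactor C_10 = (-1)^(1+0) * minor(1,0) = 4
Entry delta = 3 - 6 = -3
Det delta = -3 * 4 = -12
New det = 16 + -12 = 4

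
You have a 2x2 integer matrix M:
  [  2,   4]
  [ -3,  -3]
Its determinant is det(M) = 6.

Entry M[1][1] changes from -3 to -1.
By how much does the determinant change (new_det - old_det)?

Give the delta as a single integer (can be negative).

Cofactor C_11 = 2
Entry delta = -1 - -3 = 2
Det delta = entry_delta * cofactor = 2 * 2 = 4

Answer: 4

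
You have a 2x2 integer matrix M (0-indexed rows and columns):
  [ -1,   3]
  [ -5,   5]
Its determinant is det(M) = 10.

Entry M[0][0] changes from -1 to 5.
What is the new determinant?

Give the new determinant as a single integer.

Answer: 40

Derivation:
det is linear in row 0: changing M[0][0] by delta changes det by delta * cofactor(0,0).
Cofactor C_00 = (-1)^(0+0) * minor(0,0) = 5
Entry delta = 5 - -1 = 6
Det delta = 6 * 5 = 30
New det = 10 + 30 = 40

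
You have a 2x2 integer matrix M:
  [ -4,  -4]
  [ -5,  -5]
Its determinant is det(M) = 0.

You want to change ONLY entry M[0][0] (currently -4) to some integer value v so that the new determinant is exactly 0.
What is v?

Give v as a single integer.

det is linear in entry M[0][0]: det = old_det + (v - -4) * C_00
Cofactor C_00 = -5
Want det = 0: 0 + (v - -4) * -5 = 0
  (v - -4) = 0 / -5 = 0
  v = -4 + (0) = -4

Answer: -4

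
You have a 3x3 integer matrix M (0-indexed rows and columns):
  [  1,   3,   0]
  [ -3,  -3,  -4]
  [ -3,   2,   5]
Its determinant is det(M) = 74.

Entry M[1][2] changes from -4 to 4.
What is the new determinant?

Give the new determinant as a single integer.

Answer: -14

Derivation:
det is linear in row 1: changing M[1][2] by delta changes det by delta * cofactor(1,2).
Cofactor C_12 = (-1)^(1+2) * minor(1,2) = -11
Entry delta = 4 - -4 = 8
Det delta = 8 * -11 = -88
New det = 74 + -88 = -14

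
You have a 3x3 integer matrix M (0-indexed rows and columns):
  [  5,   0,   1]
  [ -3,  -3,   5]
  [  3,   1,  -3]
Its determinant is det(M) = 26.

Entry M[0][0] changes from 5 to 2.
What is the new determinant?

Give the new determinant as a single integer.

det is linear in row 0: changing M[0][0] by delta changes det by delta * cofactor(0,0).
Cofactor C_00 = (-1)^(0+0) * minor(0,0) = 4
Entry delta = 2 - 5 = -3
Det delta = -3 * 4 = -12
New det = 26 + -12 = 14

Answer: 14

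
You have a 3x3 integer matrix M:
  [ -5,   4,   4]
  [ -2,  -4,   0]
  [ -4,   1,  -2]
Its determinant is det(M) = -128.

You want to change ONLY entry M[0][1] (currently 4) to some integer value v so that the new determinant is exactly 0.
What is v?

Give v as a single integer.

Answer: -28

Derivation:
det is linear in entry M[0][1]: det = old_det + (v - 4) * C_01
Cofactor C_01 = -4
Want det = 0: -128 + (v - 4) * -4 = 0
  (v - 4) = 128 / -4 = -32
  v = 4 + (-32) = -28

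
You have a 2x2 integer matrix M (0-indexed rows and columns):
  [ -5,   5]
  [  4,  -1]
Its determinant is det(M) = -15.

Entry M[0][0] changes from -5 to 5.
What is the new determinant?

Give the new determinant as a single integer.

det is linear in row 0: changing M[0][0] by delta changes det by delta * cofactor(0,0).
Cofactor C_00 = (-1)^(0+0) * minor(0,0) = -1
Entry delta = 5 - -5 = 10
Det delta = 10 * -1 = -10
New det = -15 + -10 = -25

Answer: -25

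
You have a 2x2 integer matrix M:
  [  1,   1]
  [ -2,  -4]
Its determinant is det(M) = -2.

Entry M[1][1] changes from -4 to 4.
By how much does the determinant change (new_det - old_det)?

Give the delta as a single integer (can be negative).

Answer: 8

Derivation:
Cofactor C_11 = 1
Entry delta = 4 - -4 = 8
Det delta = entry_delta * cofactor = 8 * 1 = 8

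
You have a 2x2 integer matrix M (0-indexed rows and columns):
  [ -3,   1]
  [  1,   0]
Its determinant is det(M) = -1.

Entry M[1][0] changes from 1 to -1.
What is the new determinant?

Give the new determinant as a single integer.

det is linear in row 1: changing M[1][0] by delta changes det by delta * cofactor(1,0).
Cofactor C_10 = (-1)^(1+0) * minor(1,0) = -1
Entry delta = -1 - 1 = -2
Det delta = -2 * -1 = 2
New det = -1 + 2 = 1

Answer: 1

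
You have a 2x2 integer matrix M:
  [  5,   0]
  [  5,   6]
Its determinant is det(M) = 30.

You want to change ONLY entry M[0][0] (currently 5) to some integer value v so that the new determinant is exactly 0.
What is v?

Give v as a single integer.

det is linear in entry M[0][0]: det = old_det + (v - 5) * C_00
Cofactor C_00 = 6
Want det = 0: 30 + (v - 5) * 6 = 0
  (v - 5) = -30 / 6 = -5
  v = 5 + (-5) = 0

Answer: 0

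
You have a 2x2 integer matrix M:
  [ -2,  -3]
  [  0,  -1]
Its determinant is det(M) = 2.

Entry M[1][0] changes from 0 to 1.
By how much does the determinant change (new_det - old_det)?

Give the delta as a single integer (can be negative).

Answer: 3

Derivation:
Cofactor C_10 = 3
Entry delta = 1 - 0 = 1
Det delta = entry_delta * cofactor = 1 * 3 = 3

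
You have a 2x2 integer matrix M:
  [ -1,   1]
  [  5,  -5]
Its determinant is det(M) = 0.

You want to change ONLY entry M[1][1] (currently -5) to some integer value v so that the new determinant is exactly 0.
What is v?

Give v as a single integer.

det is linear in entry M[1][1]: det = old_det + (v - -5) * C_11
Cofactor C_11 = -1
Want det = 0: 0 + (v - -5) * -1 = 0
  (v - -5) = 0 / -1 = 0
  v = -5 + (0) = -5

Answer: -5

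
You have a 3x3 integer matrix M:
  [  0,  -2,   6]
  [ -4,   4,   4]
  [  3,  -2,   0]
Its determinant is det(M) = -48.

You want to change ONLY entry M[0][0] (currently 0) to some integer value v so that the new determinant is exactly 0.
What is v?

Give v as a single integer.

Answer: 6

Derivation:
det is linear in entry M[0][0]: det = old_det + (v - 0) * C_00
Cofactor C_00 = 8
Want det = 0: -48 + (v - 0) * 8 = 0
  (v - 0) = 48 / 8 = 6
  v = 0 + (6) = 6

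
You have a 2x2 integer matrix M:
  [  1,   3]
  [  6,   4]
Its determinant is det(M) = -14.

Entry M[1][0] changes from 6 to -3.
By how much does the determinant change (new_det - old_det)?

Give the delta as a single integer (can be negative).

Answer: 27

Derivation:
Cofactor C_10 = -3
Entry delta = -3 - 6 = -9
Det delta = entry_delta * cofactor = -9 * -3 = 27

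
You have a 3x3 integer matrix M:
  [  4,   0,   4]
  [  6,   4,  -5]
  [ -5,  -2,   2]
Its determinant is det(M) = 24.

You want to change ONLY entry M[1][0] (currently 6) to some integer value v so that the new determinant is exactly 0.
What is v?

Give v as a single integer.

Answer: 9

Derivation:
det is linear in entry M[1][0]: det = old_det + (v - 6) * C_10
Cofactor C_10 = -8
Want det = 0: 24 + (v - 6) * -8 = 0
  (v - 6) = -24 / -8 = 3
  v = 6 + (3) = 9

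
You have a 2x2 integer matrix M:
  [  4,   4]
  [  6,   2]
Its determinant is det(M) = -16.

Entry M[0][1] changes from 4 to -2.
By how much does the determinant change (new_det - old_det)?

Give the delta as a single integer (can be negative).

Cofactor C_01 = -6
Entry delta = -2 - 4 = -6
Det delta = entry_delta * cofactor = -6 * -6 = 36

Answer: 36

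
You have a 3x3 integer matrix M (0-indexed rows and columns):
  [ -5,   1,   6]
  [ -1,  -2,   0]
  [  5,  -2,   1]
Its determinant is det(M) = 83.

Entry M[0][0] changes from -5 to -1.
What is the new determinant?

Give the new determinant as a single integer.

Answer: 75

Derivation:
det is linear in row 0: changing M[0][0] by delta changes det by delta * cofactor(0,0).
Cofactor C_00 = (-1)^(0+0) * minor(0,0) = -2
Entry delta = -1 - -5 = 4
Det delta = 4 * -2 = -8
New det = 83 + -8 = 75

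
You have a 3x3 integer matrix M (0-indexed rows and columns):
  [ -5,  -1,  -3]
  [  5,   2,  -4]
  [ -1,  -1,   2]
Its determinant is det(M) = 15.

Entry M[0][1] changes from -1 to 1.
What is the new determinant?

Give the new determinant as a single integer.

det is linear in row 0: changing M[0][1] by delta changes det by delta * cofactor(0,1).
Cofactor C_01 = (-1)^(0+1) * minor(0,1) = -6
Entry delta = 1 - -1 = 2
Det delta = 2 * -6 = -12
New det = 15 + -12 = 3

Answer: 3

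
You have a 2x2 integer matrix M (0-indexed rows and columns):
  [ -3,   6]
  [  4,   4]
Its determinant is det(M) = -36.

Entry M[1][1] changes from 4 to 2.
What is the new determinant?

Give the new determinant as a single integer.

det is linear in row 1: changing M[1][1] by delta changes det by delta * cofactor(1,1).
Cofactor C_11 = (-1)^(1+1) * minor(1,1) = -3
Entry delta = 2 - 4 = -2
Det delta = -2 * -3 = 6
New det = -36 + 6 = -30

Answer: -30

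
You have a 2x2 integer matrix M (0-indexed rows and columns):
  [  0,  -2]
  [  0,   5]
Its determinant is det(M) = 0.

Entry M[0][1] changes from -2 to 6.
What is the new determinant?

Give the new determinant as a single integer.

Answer: 0

Derivation:
det is linear in row 0: changing M[0][1] by delta changes det by delta * cofactor(0,1).
Cofactor C_01 = (-1)^(0+1) * minor(0,1) = 0
Entry delta = 6 - -2 = 8
Det delta = 8 * 0 = 0
New det = 0 + 0 = 0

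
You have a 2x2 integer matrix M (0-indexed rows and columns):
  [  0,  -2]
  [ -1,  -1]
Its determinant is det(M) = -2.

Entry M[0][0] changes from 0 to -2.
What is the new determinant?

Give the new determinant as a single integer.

Answer: 0

Derivation:
det is linear in row 0: changing M[0][0] by delta changes det by delta * cofactor(0,0).
Cofactor C_00 = (-1)^(0+0) * minor(0,0) = -1
Entry delta = -2 - 0 = -2
Det delta = -2 * -1 = 2
New det = -2 + 2 = 0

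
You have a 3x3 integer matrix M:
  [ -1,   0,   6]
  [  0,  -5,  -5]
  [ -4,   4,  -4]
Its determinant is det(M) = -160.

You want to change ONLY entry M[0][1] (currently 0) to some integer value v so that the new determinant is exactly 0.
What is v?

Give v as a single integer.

Answer: 8

Derivation:
det is linear in entry M[0][1]: det = old_det + (v - 0) * C_01
Cofactor C_01 = 20
Want det = 0: -160 + (v - 0) * 20 = 0
  (v - 0) = 160 / 20 = 8
  v = 0 + (8) = 8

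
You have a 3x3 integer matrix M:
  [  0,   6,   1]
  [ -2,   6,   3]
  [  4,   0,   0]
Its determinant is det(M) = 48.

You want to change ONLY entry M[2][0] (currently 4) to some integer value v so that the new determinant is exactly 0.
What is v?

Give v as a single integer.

Answer: 0

Derivation:
det is linear in entry M[2][0]: det = old_det + (v - 4) * C_20
Cofactor C_20 = 12
Want det = 0: 48 + (v - 4) * 12 = 0
  (v - 4) = -48 / 12 = -4
  v = 4 + (-4) = 0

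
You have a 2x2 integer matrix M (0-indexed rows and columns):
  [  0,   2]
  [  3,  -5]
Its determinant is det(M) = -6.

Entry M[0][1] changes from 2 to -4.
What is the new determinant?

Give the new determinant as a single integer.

det is linear in row 0: changing M[0][1] by delta changes det by delta * cofactor(0,1).
Cofactor C_01 = (-1)^(0+1) * minor(0,1) = -3
Entry delta = -4 - 2 = -6
Det delta = -6 * -3 = 18
New det = -6 + 18 = 12

Answer: 12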